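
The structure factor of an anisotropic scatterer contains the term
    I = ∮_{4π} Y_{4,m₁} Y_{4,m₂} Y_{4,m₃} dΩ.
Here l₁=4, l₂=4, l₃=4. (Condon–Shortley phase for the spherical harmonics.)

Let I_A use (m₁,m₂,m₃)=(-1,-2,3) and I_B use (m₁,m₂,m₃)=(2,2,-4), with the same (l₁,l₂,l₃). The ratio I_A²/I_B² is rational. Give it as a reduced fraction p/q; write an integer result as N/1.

Shared (l₁,l₂,l₃)=(4,4,4): N and (l;000)² cancel in I_A²/I_B².
A: Δ = 4!·4!·4!/13! = 1/450450; Racah Σ t=1..2: t=1:−1/864 t=2:+1/576 = 1/1728; ⇒ 3j(4 4 4; -1 -2 3)² = 5/1287, sgn -1
B: Δ = 4!·4!·4!/13! = 1/450450; Racah Σ t=2..2: t=2:+1/2304 = 1/2304; ⇒ 3j(4 4 4; 2 2 -4)² = 5/143, sgn +1
I_A²/I_B² = (5/1287)/(5/143) = 1/9

1/9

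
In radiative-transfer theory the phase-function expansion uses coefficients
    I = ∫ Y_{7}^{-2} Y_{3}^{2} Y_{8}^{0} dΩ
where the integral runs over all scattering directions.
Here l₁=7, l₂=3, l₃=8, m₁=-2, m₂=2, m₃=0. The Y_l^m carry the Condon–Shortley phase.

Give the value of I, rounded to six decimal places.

-0.156733

m-sum 0 ✓  L=18 even ✓  4≤8≤10 ✓
Π(2lᵢ+1) = 15×7×17 = 1785
triangle coeff Δ(7,3,8) = 1/5290740
Σ_t [0,2]: t=0:+1/7257600 t=1:−1/2073600 t=2:+1/7257600 = -1/4838400
(3j)²=252/20995 [(7 3 8; 0 0 0)], sign=-1
Σ_t [1,2]: t=1:−1/23224320 t=2:+1/7257600 = 11/116121600
(3j)²=121/8398 [(7 3 8; -2 2 0)], sign=+1
⇒ 4πI² = 320166/1037153
I = (-1)√(320166/1037153/(4π)) = -0.15673329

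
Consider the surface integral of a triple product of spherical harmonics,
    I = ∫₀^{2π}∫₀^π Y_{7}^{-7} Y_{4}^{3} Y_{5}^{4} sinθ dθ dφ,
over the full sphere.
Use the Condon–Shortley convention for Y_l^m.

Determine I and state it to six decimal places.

-0.216112

m-sum 0 ✓  L=16 even ✓  3≤5≤11 ✓
Π(2lᵢ+1) = 15×9×11 = 1485
triangle coeff Δ(7,4,5) = 1/6126120
Σ_t [2,4]: t=2:+1/69120 t=3:−1/20736 t=4:+1/69120 = -1/51840
(3j)²=280/21879 [(7 4 5; 0 0 0)], sign=+1
Σ_t [6,6]: t=6:+1/29030400 = 1/29030400
(3j)²=21/680 [(7 4 5; -7 3 4)], sign=-1
⇒ 4πI² = 2205/3757
I = (-1)√(2205/3757/(4π)) = -0.21611194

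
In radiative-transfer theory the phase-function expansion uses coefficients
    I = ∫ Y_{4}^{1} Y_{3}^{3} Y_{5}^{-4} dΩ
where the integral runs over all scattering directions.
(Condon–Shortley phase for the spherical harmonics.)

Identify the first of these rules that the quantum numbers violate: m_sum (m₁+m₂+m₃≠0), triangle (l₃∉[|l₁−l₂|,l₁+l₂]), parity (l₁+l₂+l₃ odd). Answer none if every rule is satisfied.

none

m₁+m₂+m₃ = 1 + 3 − 4 = 0  ✓
triangle: |4−3|=1 ≤ l₃=5 ≤ 4+3=7  ✓
parity: l₁+l₂+l₃ = 12 is even  ✓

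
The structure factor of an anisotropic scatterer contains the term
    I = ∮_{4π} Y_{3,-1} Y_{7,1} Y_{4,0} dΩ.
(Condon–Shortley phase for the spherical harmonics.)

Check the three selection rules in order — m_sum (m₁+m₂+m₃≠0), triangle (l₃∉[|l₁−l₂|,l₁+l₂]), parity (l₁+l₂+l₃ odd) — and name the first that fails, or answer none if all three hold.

Σmᵢ = 0  ✓
l₃∈[|l₁−l₂|,l₁+l₂]=[4,10], have l₃=4  ✓
Σlᵢ = 14 ⇒ even  ✓

none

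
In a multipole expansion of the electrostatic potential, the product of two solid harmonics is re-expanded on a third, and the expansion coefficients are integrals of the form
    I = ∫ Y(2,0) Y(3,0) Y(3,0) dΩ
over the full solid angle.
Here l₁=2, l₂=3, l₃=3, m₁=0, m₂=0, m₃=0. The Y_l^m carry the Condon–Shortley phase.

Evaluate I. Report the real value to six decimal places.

m-sum 0 ✓  L=8 even ✓  1≤3≤5 ✓
Π(2lᵢ+1) = 5×7×7 = 245
triangle coeff Δ(2,3,3) = 1/3780
Σ_t [0,2]: t=0:+1/24 t=1:−1/4 t=2:+1/24 = -1/6
(3j)²=4/105 [(2 3 3; 0 0 0)], sign=+1
(m-triple is (0,0,0) — same symbol as above.)
⇒ 4πI² = 16/45
I = (+1)√(16/45/(4π)) = 0.16820883

0.168209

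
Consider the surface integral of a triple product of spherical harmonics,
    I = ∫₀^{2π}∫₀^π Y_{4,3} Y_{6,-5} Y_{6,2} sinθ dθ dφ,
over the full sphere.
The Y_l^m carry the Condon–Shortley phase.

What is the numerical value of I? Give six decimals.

Checks pass: Σm=0; 16 even; l₃=6∈[2,10].
(2·4+1)(2·6+1)(2·6+1) = 1521
Δ: 4! 4! 8! / 17! → 1/15315300
sum: t=0:+1/829440 t=1:−1/25920 t=2:+1/9216 t=3:−1/25920 t=4:+1/829440 = 7/207360
3j²(4 6 6; 0 0 0) = Δ·Π!·Σ² = 28/2431  (sign +1)
sum: t=0:+1/725760 t=1:−1/5806080 = 1/829440
3j²(4 6 6; 3 -5 2) = Δ·Π!·Σ² = 49/2652  (sign +1)
combine: 4πI² = 1521·28/2431·49/2652 = 1029/3179
take √, sign +1: I = 0.16049352

0.160494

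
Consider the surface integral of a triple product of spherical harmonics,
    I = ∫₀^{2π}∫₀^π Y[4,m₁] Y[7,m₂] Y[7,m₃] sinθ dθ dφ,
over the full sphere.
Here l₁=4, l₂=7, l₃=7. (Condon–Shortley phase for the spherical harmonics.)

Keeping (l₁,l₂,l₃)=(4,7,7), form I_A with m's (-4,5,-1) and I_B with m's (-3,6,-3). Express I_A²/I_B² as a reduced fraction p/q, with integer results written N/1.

l's match ⇒ only the (l;m) 3-j factors differ between A and B.
A: triangle coeff Δ(4,7,7) = 1/58198140; Σ_t [4,4]: t=4:+1/46448640 = 1/46448640; (3j)²=75/8398 [(4 7 7; -4 5 -1)], sign=+1
B: triangle coeff Δ(4,7,7) = 1/58198140; Σ_t [3,4]: t=3:−1/522547200 t=4:+1/52254720 = 1/58060800; (3j)²=9/646 [(4 7 7; -3 6 -3)], sign=+1
I_A²/I_B² = (75/8398)/(9/646) = 25/39

25/39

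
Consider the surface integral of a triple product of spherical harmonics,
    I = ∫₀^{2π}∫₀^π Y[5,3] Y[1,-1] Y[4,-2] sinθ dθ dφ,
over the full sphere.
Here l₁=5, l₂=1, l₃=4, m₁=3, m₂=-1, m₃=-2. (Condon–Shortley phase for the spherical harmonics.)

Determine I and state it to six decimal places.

-0.259847

Checks pass: Σm=0; 10 even; l₃=4∈[4,6].
(2·5+1)(2·1+1)(2·4+1) = 297
Δ: 2! 8! 0! / 11! → 1/495
sum: t=1:−1/576 = -1/576
3j²(5 1 4; 0 0 0) = Δ·Π!·Σ² = 5/99  (sign -1)
sum: t=0:+1/2880 = 1/2880
3j²(5 1 4; 3 -1 -2) = Δ·Π!·Σ² = 28/495  (sign +1)
combine: 4πI² = 297·5/99·28/495 = 28/33
take √, sign -1: I = -0.25984664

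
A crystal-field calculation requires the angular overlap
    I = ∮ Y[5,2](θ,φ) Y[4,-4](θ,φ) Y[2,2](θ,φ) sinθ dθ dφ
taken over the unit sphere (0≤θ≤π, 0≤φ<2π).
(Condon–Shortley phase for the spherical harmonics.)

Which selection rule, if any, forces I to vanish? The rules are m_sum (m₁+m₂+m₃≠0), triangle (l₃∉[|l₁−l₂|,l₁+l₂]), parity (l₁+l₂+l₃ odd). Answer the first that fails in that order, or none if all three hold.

parity

azimuthal sum: 2 − 4 + 2 = 0  ✓
1 ≤ 2 ≤ 9 (triangle on l)  ✓
L = 5 + 4 + 2 = 11 (odd)  ✗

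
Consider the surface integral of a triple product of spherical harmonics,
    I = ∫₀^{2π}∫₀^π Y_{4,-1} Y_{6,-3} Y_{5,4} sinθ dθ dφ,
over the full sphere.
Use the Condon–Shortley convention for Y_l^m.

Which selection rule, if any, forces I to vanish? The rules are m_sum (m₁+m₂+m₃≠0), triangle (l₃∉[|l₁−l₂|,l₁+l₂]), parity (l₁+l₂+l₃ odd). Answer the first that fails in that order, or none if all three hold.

parity

azimuthal sum: -1 − 3 + 4 = 0  ✓
2 ≤ 5 ≤ 10 (triangle on l)  ✓
L = 4 + 6 + 5 = 15 (odd)  ✗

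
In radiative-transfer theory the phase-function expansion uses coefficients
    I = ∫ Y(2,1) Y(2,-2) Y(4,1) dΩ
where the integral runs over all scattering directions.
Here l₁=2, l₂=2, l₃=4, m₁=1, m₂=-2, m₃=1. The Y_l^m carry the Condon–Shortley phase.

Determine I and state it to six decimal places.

Checks pass: Σm=0; 8 even; l₃=4∈[0,4].
(2·2+1)(2·2+1)(2·4+1) = 225
Δ: 0! 4! 4! / 9! → 1/630
sum: t=0:+1/16 = 1/16
3j²(2 2 4; 0 0 0) = Δ·Π!·Σ² = 2/35  (sign +1)
sum: t=0:+1/144 = 1/144
3j²(2 2 4; 1 -2 1) = Δ·Π!·Σ² = 1/126  (sign -1)
combine: 4πI² = 225·2/35·1/126 = 5/49
take √, sign -1: I = -0.09011188

-0.090112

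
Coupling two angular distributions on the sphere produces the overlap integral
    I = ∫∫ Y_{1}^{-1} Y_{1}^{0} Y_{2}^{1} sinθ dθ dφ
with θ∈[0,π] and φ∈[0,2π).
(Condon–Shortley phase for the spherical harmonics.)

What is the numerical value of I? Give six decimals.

-0.218510

Rules hold: Σm=0, L=4 even, 0≤2≤2.
N = 3·3·5 = 45
Δ = 0!·2!·2!/5! = 1/30
Racah Σ t=0..0: t=0:+1/1 = 1/1
⇒ 3j(1 1 2; 0 0 0)² = 2/15, sgn +1
Racah Σ t=0..0: t=0:+1/2 = 1/2
⇒ 3j(1 1 2; -1 0 1)² = 1/10, sgn -1
4πI² = N·(3j₀)²·(3jₘ)² = 3/5
I = -1·√(0.6/4π) = -0.21850969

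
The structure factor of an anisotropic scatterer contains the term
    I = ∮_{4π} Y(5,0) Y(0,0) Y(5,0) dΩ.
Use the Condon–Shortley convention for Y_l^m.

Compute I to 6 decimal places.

0.282095

m-sum 0 ✓  L=10 even ✓  5≤5≤5 ✓
Π(2lᵢ+1) = 11×1×11 = 121
triangle coeff Δ(5,0,5) = 1/11
Σ_t [0,0]: t=0:+1/14400 = 1/14400
(3j)²=1/11 [(5 0 5; 0 0 0)], sign=-1
(m-triple is (0,0,0) — same symbol as above.)
⇒ 4πI² = 1/1
I = (+1)√(1/1/(4π)) = 0.28209479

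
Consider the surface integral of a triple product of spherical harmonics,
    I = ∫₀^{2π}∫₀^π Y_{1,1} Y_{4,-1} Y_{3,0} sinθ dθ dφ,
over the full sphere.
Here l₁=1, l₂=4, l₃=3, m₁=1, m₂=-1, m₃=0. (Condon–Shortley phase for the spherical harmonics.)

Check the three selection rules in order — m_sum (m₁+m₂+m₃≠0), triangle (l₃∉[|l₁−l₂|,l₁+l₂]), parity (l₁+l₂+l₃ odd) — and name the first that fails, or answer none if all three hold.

m₁+m₂+m₃ = 1 − 1 + 0 = 0  ✓
triangle: |1−4|=3 ≤ l₃=3 ≤ 1+4=5  ✓
parity: l₁+l₂+l₃ = 8 is even  ✓

none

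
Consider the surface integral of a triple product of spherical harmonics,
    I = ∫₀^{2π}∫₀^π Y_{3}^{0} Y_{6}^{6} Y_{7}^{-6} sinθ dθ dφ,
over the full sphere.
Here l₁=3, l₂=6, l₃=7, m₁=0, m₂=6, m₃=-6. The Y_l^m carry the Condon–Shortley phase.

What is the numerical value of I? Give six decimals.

Rules hold: Σm=0, L=16 even, 3≤7≤9.
N = 7·13·15 = 1365
Δ = 2!·4!·10!/17! = 1/2042040
Racah Σ t=0..2: t=0:+1/207360 t=1:−1/57600 t=2:+1/207360 = -1/129600
⇒ 3j(3 6 7; 0 0 0)² = 168/12155, sgn +1
Racah Σ t=2..2: t=2:+1/43545600 = 1/43545600
⇒ 3j(3 6 7; 0 6 -6)² = 33/1190, sgn -1
4πI² = N·(3j₀)²·(3jₘ)² = 756/1445
I = -1·√(0.523183/4π) = -0.20404316

-0.204043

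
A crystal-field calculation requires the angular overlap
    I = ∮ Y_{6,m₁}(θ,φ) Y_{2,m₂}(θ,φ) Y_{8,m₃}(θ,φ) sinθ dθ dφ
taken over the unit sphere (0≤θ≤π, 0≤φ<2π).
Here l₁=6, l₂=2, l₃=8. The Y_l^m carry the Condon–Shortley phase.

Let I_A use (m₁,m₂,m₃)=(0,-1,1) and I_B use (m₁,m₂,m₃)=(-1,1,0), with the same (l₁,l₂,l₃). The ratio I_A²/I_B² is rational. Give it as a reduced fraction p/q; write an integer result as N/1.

21/16

Shared (l₁,l₂,l₃)=(6,2,8): N and (l;000)² cancel in I_A²/I_B².
A: Δ = 0!·12!·4!/17! = 1/30940; Racah Σ t=0..0: t=0:+1/3110400 = 1/3110400; ⇒ 3j(6 2 8; 0 -1 1)² = 21/1105, sgn -1
B: Δ = 0!·12!·4!/17! = 1/30940; Racah Σ t=0..0: t=0:+1/3628800 = 1/3628800; ⇒ 3j(6 2 8; -1 1 0)² = 16/1105, sgn +1
I_A²/I_B² = (21/1105)/(16/1105) = 21/16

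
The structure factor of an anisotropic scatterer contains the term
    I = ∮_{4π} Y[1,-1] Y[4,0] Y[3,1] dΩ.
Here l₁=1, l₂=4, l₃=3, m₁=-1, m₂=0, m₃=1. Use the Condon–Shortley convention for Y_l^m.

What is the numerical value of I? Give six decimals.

m-sum 0 ✓  L=8 even ✓  3≤3≤5 ✓
Π(2lᵢ+1) = 3×9×7 = 189
triangle coeff Δ(1,4,3) = 1/252
Σ_t [1,1]: t=1:−1/36 = -1/36
(3j)²=4/63 [(1 4 3; 0 0 0)], sign=+1
Σ_t [2,2]: t=2:+1/96 = 1/96
(3j)²=1/42 [(1 4 3; -1 0 1)], sign=+1
⇒ 4πI² = 2/7
I = (+1)√(2/7/(4π)) = 0.15078601

0.150786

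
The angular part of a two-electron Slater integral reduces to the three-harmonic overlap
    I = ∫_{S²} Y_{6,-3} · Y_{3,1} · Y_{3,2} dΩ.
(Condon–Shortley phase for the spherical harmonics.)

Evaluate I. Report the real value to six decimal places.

-0.230476

Checks pass: Σm=0; 12 even; l₃=3∈[3,9].
(2·6+1)(2·3+1)(2·3+1) = 637
Δ: 6! 6! 0! / 13! → 1/12012
sum: t=3:−1/1296 = -1/1296
3j²(6 3 3; 0 0 0) = Δ·Π!·Σ² = 100/3003  (sign +1)
sum: t=4:+1/5760 = 1/5760
3j²(6 3 3; -3 1 2) = Δ·Π!·Σ² = 9/286  (sign -1)
combine: 4πI² = 637·100/3003·9/286 = 1050/1573
take √, sign -1: I = -0.23047581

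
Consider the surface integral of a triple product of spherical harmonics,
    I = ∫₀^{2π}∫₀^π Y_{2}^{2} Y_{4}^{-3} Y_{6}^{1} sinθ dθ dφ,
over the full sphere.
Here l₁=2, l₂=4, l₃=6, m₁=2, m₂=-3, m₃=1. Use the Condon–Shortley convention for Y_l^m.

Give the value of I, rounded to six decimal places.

-0.035563

Checks pass: Σm=0; 12 even; l₃=6∈[2,6].
(2·2+1)(2·4+1)(2·6+1) = 585
Δ: 0! 4! 8! / 13! → 1/6435
sum: t=0:+1/2304 = 1/2304
3j²(2 4 6; 0 0 0) = Δ·Π!·Σ² = 5/143  (sign +1)
sum: t=0:+1/120960 = 1/120960
3j²(2 4 6; 2 -3 1) = Δ·Π!·Σ² = 1/1287  (sign -1)
combine: 4πI² = 585·5/143·1/1287 = 25/1573
take √, sign -1: I = -0.03556319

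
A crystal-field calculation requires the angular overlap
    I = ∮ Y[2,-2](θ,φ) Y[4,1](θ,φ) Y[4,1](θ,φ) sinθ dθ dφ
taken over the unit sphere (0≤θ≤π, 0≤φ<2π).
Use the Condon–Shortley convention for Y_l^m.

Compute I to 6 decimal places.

0.200662

Checks pass: Σm=0; 10 even; l₃=4∈[2,6].
(2·2+1)(2·4+1)(2·4+1) = 405
Δ: 2! 2! 6! / 11! → 1/13860
sum: t=0:+1/192 t=1:−1/36 t=2:+1/192 = -5/288
3j²(2 4 4; 0 0 0) = Δ·Π!·Σ² = 20/693  (sign -1)
sum: t=2:+1/144 = 1/144
3j²(2 4 4; -2 1 1) = Δ·Π!·Σ² = 10/231  (sign -1)
combine: 4πI² = 405·20/693·10/231 = 3000/5929
take √, sign +1: I = 0.20066192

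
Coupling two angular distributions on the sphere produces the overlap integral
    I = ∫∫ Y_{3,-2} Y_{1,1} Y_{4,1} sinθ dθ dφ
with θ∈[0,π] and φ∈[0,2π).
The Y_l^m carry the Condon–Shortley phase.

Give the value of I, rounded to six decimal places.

-0.106622

Checks pass: Σm=0; 8 even; l₃=4∈[2,4].
(2·3+1)(2·1+1)(2·4+1) = 189
Δ: 0! 6! 2! / 9! → 1/252
sum: t=0:+1/36 = 1/36
3j²(3 1 4; 0 0 0) = Δ·Π!·Σ² = 4/63  (sign +1)
sum: t=0:+1/240 = 1/240
3j²(3 1 4; -2 1 1) = Δ·Π!·Σ² = 1/84  (sign -1)
combine: 4πI² = 189·4/63·1/84 = 1/7
take √, sign -1: I = -0.10662181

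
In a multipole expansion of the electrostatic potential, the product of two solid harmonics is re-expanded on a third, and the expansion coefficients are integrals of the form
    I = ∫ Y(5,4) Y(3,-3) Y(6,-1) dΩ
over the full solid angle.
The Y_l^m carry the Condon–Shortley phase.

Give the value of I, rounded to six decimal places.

m-sum 0 ✓  L=14 even ✓  2≤6≤8 ✓
Π(2lᵢ+1) = 11×7×13 = 1001
triangle coeff Δ(5,3,6) = 1/675675
Σ_t [0,2]: t=0:+1/8640 t=1:−1/2304 t=2:+1/8640 = -7/34560
(3j)²=7/429 [(5 3 6; 0 0 0)], sign=-1
Σ_t [0,0]: t=0:+1/241920 = 1/241920
(3j)²=4/1001 [(5 3 6; 4 -3 -1)], sign=-1
⇒ 4πI² = 28/429
I = (+1)√(28/429/(4π)) = 0.07206849

0.072068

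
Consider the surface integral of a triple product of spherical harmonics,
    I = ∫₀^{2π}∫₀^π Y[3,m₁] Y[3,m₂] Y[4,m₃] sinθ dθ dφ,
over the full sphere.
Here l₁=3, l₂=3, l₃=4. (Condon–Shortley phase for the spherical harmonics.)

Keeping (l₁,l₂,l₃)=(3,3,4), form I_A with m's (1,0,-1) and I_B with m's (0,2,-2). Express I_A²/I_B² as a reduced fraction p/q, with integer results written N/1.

5/1

Same 3,3,4: normalisation and zero-m 3j drop out of the ratio.
A: Δ: 2! 4! 4! / 11! → 1/34650; sum: t=0:+1/48 t=1:−1/24 t=2:+1/288 = -5/288; 3j²(3 3 4; 1 0 -1) = Δ·Π!·Σ² = 5/462  (sign +1)
B: Δ: 2! 4! 4! / 11! → 1/34650; sum: t=1:−1/96 t=2:+1/72 = 1/288; 3j²(3 3 4; 0 2 -2) = Δ·Π!·Σ² = 1/462  (sign +1)
I_A²/I_B² = (5/462)/(1/462) = 5/1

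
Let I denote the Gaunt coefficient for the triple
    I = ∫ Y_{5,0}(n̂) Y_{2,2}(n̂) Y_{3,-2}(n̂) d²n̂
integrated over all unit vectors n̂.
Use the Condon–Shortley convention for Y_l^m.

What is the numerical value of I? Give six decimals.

Rules hold: Σm=0, L=10 even, 3≤3≤7.
N = 11·5·7 = 385
Δ = 4!·6!·0!/11! = 1/2310
Racah Σ t=2..2: t=2:+1/144 = 1/144
⇒ 3j(5 2 3; 0 0 0)² = 10/231, sgn -1
Racah Σ t=4..4: t=4:+1/2880 = 1/2880
⇒ 3j(5 2 3; 0 2 -2)² = 1/462, sgn -1
4πI² = N·(3j₀)²·(3jₘ)² = 25/693
I = +1·√(0.036075/4π) = 0.05357948

0.053579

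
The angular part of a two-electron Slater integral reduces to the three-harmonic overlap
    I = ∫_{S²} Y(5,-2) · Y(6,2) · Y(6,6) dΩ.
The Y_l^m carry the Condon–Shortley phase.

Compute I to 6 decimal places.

0.000000

-2 + 2 + 6 = 6 ≠ 0: azimuthal integral kills it; I = 0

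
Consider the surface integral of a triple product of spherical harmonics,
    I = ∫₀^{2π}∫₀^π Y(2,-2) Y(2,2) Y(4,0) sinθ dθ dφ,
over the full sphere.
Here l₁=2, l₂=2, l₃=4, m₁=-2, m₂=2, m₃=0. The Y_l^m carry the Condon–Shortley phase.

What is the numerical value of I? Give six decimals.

0.040299

m-sum 0 ✓  L=8 even ✓  0≤4≤4 ✓
Π(2lᵢ+1) = 5×5×9 = 225
triangle coeff Δ(2,2,4) = 1/630
Σ_t [0,0]: t=0:+1/16 = 1/16
(3j)²=2/35 [(2 2 4; 0 0 0)], sign=+1
Σ_t [0,0]: t=0:+1/576 = 1/576
(3j)²=1/630 [(2 2 4; -2 2 0)], sign=+1
⇒ 4πI² = 1/49
I = (+1)√(1/49/(4π)) = 0.04029926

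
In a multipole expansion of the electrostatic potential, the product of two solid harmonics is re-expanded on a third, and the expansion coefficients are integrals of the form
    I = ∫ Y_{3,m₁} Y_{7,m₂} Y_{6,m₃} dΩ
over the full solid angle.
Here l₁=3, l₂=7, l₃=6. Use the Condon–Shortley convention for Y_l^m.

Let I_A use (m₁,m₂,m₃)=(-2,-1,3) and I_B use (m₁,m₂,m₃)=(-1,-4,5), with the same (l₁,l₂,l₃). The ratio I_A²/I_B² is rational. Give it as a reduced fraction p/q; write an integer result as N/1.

Shared (l₁,l₂,l₃)=(3,7,6): N and (l;000)² cancel in I_A²/I_B².
A: Δ = 4!·2!·10!/17! = 1/2042040; Racah Σ t=3..4: t=3:−1/362880 t=4:+1/1935360 = -13/5806080; ⇒ 3j(3 7 6; -2 -1 3)² = 195/10472, sgn +1
B: Δ = 4!·2!·10!/17! = 1/2042040; Racah Σ t=2..3: t=2:+1/2903040 t=3:−1/21772800 = 13/43545600; ⇒ 3j(3 7 6; -1 -4 5)² = 143/7140, sgn -1
I_A²/I_B² = (195/10472)/(143/7140) = 225/242

225/242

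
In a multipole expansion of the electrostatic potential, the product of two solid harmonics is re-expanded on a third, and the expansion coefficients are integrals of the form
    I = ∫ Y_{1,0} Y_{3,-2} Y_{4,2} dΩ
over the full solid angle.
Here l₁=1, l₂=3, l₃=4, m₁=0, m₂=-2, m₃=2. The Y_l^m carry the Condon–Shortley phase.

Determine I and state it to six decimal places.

0.213244

m-sum 0 ✓  L=8 even ✓  2≤4≤4 ✓
Π(2lᵢ+1) = 3×7×9 = 189
triangle coeff Δ(1,3,4) = 1/252
Σ_t [0,0]: t=0:+1/36 = 1/36
(3j)²=4/63 [(1 3 4; 0 0 0)], sign=+1
Σ_t [0,0]: t=0:+1/120 = 1/120
(3j)²=1/21 [(1 3 4; 0 -2 2)], sign=+1
⇒ 4πI² = 4/7
I = (+1)√(4/7/(4π)) = 0.21324362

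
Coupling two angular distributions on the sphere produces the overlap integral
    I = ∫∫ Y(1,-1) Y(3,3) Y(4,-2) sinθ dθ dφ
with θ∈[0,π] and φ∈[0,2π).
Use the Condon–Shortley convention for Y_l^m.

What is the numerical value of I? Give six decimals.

Rules hold: Σm=0, L=8 even, 2≤4≤4.
N = 3·7·9 = 189
Δ = 0!·2!·6!/9! = 1/252
Racah Σ t=0..0: t=0:+1/36 = 1/36
⇒ 3j(1 3 4; 0 0 0)² = 4/63, sgn +1
Racah Σ t=0..0: t=0:+1/1440 = 1/1440
⇒ 3j(1 3 4; -1 3 -2)² = 1/252, sgn +1
4πI² = N·(3j₀)²·(3jₘ)² = 1/21
I = +1·√(0.047619/4π) = 0.06155813

0.061558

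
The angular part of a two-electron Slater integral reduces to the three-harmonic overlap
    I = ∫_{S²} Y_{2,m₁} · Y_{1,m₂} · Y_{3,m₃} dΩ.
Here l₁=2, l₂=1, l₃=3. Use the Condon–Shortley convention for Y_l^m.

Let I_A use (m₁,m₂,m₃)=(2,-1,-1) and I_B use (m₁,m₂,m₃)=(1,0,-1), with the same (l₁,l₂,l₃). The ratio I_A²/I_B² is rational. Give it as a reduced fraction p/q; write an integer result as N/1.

Shared (l₁,l₂,l₃)=(2,1,3): N and (l;000)² cancel in I_A²/I_B².
A: Δ = 0!·4!·2!/7! = 1/105; Racah Σ t=0..0: t=0:+1/48 = 1/48; ⇒ 3j(2 1 3; 2 -1 -1)² = 1/105, sgn +1
B: Δ = 0!·4!·2!/7! = 1/105; Racah Σ t=0..0: t=0:+1/6 = 1/6; ⇒ 3j(2 1 3; 1 0 -1)² = 8/105, sgn +1
I_A²/I_B² = (1/105)/(8/105) = 1/8

1/8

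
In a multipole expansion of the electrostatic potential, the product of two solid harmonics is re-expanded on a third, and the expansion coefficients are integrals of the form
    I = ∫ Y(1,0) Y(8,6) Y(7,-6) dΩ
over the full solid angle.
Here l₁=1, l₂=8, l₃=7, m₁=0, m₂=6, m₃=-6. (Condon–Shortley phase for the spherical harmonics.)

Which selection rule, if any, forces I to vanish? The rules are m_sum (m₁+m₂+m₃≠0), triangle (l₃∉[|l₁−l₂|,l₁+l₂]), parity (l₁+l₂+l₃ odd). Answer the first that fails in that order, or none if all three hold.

Σmᵢ = 0  ✓
l₃∈[|l₁−l₂|,l₁+l₂]=[7,9], have l₃=7  ✓
Σlᵢ = 16 ⇒ even  ✓

none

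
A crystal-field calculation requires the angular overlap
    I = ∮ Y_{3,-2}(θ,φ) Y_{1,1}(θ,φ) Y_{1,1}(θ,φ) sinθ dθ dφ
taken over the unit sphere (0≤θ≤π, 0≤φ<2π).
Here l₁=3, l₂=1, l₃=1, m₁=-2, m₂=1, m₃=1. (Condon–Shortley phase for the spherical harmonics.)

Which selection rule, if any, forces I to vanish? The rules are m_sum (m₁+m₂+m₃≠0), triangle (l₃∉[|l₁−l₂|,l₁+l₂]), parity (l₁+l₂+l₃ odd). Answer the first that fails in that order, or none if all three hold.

Σmᵢ = 0  ✓
l₃∈[|l₁−l₂|,l₁+l₂]=[2,4], have l₃=1  ✗
Σlᵢ = 5 ⇒ odd

triangle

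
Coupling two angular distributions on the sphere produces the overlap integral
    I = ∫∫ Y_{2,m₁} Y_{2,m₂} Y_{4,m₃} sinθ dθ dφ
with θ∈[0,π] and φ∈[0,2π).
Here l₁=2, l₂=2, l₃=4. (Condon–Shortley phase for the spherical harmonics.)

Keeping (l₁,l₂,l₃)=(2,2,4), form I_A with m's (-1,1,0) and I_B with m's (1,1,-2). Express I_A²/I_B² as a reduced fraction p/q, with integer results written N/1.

2/5

l's match ⇒ only the (l;m) 3-j factors differ between A and B.
A: triangle coeff Δ(2,2,4) = 1/630; Σ_t [0,0]: t=0:+1/36 = 1/36; (3j)²=8/315 [(2 2 4; -1 1 0)], sign=+1
B: triangle coeff Δ(2,2,4) = 1/630; Σ_t [0,0]: t=0:+1/36 = 1/36; (3j)²=4/63 [(2 2 4; 1 1 -2)], sign=+1
I_A²/I_B² = (8/315)/(4/63) = 2/5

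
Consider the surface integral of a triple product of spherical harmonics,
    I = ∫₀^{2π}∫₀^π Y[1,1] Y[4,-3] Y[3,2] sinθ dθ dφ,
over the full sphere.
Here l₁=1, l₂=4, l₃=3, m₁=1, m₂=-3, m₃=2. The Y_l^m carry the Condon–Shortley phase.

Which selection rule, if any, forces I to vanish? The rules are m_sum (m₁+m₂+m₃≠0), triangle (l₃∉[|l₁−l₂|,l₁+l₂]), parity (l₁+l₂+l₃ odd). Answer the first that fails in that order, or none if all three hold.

Σmᵢ = 0  ✓
l₃∈[|l₁−l₂|,l₁+l₂]=[3,5], have l₃=3  ✓
Σlᵢ = 8 ⇒ even  ✓

none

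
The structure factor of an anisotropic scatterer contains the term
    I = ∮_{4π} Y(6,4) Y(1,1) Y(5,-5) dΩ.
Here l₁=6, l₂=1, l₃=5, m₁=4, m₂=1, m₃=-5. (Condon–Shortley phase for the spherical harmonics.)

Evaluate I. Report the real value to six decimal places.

m-sum 0 ✓  L=12 even ✓  5≤5≤7 ✓
Π(2lᵢ+1) = 13×3×11 = 429
triangle coeff Δ(6,1,5) = 1/858
Σ_t [1,1]: t=1:−1/14400 = -1/14400
(3j)²=6/143 [(6 1 5; 0 0 0)], sign=+1
Σ_t [2,2]: t=2:+1/7257600 = 1/7257600
(3j)²=1/858 [(6 1 5; 4 1 -5)], sign=+1
⇒ 4πI² = 3/143
I = (+1)√(3/143/(4π)) = 0.04085899

0.040859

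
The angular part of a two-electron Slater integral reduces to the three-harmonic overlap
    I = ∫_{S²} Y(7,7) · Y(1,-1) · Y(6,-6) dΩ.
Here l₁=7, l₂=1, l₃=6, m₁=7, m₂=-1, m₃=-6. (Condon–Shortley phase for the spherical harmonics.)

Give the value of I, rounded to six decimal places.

Checks pass: Σm=0; 14 even; l₃=6∈[6,8].
(2·7+1)(2·1+1)(2·6+1) = 585
Δ: 2! 12! 0! / 15! → 1/1365
sum: t=1:−1/518400 = -1/518400
3j²(7 1 6; 0 0 0) = Δ·Π!·Σ² = 7/195  (sign -1)
sum: t=0:+1/958003200 = 1/958003200
3j²(7 1 6; 7 -1 -6) = Δ·Π!·Σ² = 1/15  (sign +1)
combine: 4πI² = 585·7/195·1/15 = 7/5
take √, sign -1: I = -0.33377906

-0.333779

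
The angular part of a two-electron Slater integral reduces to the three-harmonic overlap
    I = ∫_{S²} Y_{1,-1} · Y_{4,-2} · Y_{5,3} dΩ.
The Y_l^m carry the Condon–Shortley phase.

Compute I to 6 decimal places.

Rules hold: Σm=0, L=10 even, 3≤5≤5.
N = 3·9·11 = 297
Δ = 0!·2!·8!/11! = 1/495
Racah Σ t=0..0: t=0:+1/576 = 1/576
⇒ 3j(1 4 5; 0 0 0)² = 5/99, sgn -1
Racah Σ t=0..0: t=0:+1/2880 = 1/2880
⇒ 3j(1 4 5; -1 -2 3)² = 28/495, sgn +1
4πI² = N·(3j₀)²·(3jₘ)² = 28/33
I = -1·√(0.848485/4π) = -0.25984664

-0.259847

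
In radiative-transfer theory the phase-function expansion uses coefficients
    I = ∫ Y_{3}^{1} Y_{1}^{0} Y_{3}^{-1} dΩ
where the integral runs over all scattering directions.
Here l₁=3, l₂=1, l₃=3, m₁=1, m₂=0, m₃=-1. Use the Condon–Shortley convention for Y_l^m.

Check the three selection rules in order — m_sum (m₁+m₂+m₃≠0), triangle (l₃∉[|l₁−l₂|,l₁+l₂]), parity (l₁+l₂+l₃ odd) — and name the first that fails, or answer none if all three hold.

parity

azimuthal sum: 1 + 0 − 1 = 0  ✓
2 ≤ 3 ≤ 4 (triangle on l)  ✓
L = 3 + 1 + 3 = 7 (odd)  ✗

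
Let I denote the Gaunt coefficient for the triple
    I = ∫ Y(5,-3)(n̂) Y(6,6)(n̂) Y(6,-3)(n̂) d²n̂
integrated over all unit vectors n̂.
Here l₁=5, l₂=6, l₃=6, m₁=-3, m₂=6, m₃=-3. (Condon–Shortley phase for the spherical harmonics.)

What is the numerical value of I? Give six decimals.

L=17 odd ⇒ parity kills the (l;000) factor ⇒ I = 0

0.000000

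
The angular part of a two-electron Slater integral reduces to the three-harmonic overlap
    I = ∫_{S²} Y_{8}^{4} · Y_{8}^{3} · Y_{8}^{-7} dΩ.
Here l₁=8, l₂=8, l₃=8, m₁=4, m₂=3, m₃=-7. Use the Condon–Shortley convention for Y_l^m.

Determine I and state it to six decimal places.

Checks pass: Σm=0; 24 even; l₃=8∈[0,16].
(2·8+1)(2·8+1)(2·8+1) = 4913
Δ: 8! 8! 8! / 25! → 1/236637794250
sum: t=0:+1/65548320768000 t=1:−1/128024064000 t=2:+1/2985984000 t=3:−1/373248000 t=4:+1/191102976 t=5:−1/373248000 t=6:+1/2985984000 t=7:−1/128024064000 t=8:+1/65548320768000 = 11/20808990720
3j²(8 8 8; 0 0 0) = Δ·Π!·Σ² = 490/96577  (sign +1)
sum: t=3:−1/146313216000 t=4:+1/117050572800 = 1/585252864000
3j²(8 8 8; 4 3 -7) = Δ·Π!·Σ² = 33/37145  (sign -1)
combine: 4πI² = 4913·490/96577·33/37145 = 54978/2482597
take √, sign -1: I = -0.04197942

-0.041979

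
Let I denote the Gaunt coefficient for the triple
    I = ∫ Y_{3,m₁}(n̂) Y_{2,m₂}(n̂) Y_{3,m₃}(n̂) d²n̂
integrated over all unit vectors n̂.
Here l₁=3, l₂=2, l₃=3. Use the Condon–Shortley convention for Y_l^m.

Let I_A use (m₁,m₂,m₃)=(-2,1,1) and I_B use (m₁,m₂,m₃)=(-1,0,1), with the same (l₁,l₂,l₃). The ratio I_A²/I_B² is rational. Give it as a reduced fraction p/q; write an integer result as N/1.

Same 3,2,3: normalisation and zero-m 3j drop out of the ratio.
A: Δ: 2! 4! 2! / 9! → 1/3780; sum: t=1:−1/48 t=2:+1/12 = 1/16; 3j²(3 2 3; -2 1 1) = Δ·Π!·Σ² = 1/28  (sign +1)
B: Δ: 2! 4! 2! / 9! → 1/3780; sum: t=0:+1/96 t=1:−1/6 t=2:+1/16 = -3/32; 3j²(3 2 3; -1 0 1) = Δ·Π!·Σ² = 3/140  (sign -1)
I_A²/I_B² = (1/28)/(3/140) = 5/3

5/3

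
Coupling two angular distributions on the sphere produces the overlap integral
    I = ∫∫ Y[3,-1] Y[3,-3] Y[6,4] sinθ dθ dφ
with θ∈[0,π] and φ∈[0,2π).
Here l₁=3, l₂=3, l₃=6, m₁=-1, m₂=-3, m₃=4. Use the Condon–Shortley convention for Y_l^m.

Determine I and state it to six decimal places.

0.171787

m-sum 0 ✓  L=12 even ✓  0≤6≤6 ✓
Π(2lᵢ+1) = 7×7×13 = 637
triangle coeff Δ(3,3,6) = 1/12012
Σ_t [0,0]: t=0:+1/1296 = 1/1296
(3j)²=100/3003 [(3 3 6; 0 0 0)], sign=+1
Σ_t [0,0]: t=0:+1/34560 = 1/34560
(3j)²=5/286 [(3 3 6; -1 -3 4)], sign=+1
⇒ 4πI² = 1750/4719
I = (+1)√(1750/4719/(4π)) = 0.17178653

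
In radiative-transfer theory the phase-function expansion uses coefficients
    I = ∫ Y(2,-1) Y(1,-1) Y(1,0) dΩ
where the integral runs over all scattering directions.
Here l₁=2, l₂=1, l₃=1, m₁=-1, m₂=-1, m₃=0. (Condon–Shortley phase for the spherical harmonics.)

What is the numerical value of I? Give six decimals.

-1 − 1 + 0 = -2 ≠ 0: azimuthal integral kills it; I = 0

0.000000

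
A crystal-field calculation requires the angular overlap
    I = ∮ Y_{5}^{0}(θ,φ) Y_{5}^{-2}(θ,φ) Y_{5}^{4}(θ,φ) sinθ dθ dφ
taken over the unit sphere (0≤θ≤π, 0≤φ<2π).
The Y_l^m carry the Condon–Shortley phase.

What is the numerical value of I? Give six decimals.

0.000000

Σmᵢ = 2 ≠ 0, so the φ-integral vanishes; I = 0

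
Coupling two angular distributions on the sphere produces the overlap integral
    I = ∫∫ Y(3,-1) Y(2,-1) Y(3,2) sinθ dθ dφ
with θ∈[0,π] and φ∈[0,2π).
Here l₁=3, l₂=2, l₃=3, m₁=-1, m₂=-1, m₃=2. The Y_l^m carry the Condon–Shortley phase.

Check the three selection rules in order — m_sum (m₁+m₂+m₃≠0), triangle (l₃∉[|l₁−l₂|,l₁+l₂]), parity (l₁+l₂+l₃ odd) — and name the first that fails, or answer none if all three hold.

none

azimuthal sum: -1 − 1 + 2 = 0  ✓
1 ≤ 3 ≤ 5 (triangle on l)  ✓
L = 3 + 2 + 3 = 8 (even)  ✓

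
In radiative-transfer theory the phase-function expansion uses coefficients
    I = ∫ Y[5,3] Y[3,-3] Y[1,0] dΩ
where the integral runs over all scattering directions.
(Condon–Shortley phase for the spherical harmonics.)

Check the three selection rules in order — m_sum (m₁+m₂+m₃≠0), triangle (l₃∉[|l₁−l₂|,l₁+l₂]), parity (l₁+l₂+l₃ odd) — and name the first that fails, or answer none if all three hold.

triangle

Σmᵢ = 0  ✓
l₃∈[|l₁−l₂|,l₁+l₂]=[2,8], have l₃=1  ✗
Σlᵢ = 9 ⇒ odd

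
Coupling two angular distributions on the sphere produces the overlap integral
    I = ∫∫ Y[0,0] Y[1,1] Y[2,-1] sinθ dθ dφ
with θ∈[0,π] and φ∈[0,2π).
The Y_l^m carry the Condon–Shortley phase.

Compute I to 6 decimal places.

triangle: need 1≤l₃≤1, have 2; I=0

0.000000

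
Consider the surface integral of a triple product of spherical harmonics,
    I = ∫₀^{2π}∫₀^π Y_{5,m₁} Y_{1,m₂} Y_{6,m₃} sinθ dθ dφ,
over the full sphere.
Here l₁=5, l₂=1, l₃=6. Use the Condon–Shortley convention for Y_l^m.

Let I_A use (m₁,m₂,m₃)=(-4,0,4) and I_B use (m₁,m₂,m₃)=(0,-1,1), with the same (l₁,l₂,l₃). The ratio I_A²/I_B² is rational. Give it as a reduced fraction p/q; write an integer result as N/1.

Shared (l₁,l₂,l₃)=(5,1,6): N and (l;000)² cancel in I_A²/I_B².
A: Δ = 0!·10!·2!/13! = 1/858; Racah Σ t=0..0: t=0:+1/362880 = 1/362880; ⇒ 3j(5 1 6; -4 0 4)² = 10/429, sgn +1
B: Δ = 0!·10!·2!/13! = 1/858; Racah Σ t=0..0: t=0:+1/28800 = 1/28800; ⇒ 3j(5 1 6; 0 -1 1)² = 7/286, sgn -1
I_A²/I_B² = (10/429)/(7/286) = 20/21

20/21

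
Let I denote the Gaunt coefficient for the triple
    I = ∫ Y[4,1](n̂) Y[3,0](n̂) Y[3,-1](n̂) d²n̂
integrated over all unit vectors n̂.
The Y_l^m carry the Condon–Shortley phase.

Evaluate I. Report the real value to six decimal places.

-0.099323

Rules hold: Σm=0, L=10 even, 1≤3≤7.
N = 9·7·7 = 441
Δ = 4!·4!·2!/11! = 1/34650
Racah Σ t=1..3: t=1:−1/72 t=2:+1/16 t=3:−1/72 = 5/144
⇒ 3j(4 3 3; 0 0 0)² = 2/77, sgn -1
Racah Σ t=1..3: t=1:−1/48 t=2:+1/24 t=3:−1/288 = 5/288
⇒ 3j(4 3 3; 1 0 -1)² = 5/462, sgn +1
4πI² = N·(3j₀)²·(3jₘ)² = 15/121
I = -1·√(0.123967/4π) = -0.09932258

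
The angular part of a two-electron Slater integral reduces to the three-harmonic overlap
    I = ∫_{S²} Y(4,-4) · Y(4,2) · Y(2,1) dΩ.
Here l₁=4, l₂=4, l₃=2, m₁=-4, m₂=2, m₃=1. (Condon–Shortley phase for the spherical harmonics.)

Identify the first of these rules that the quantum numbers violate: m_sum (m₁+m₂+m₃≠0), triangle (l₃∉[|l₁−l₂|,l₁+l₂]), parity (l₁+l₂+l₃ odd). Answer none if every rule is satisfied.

azimuthal sum: -4 + 2 + 1 = -1  ✗
0 ≤ 2 ≤ 8 (triangle on l)
L = 4 + 4 + 2 = 10 (even)

m_sum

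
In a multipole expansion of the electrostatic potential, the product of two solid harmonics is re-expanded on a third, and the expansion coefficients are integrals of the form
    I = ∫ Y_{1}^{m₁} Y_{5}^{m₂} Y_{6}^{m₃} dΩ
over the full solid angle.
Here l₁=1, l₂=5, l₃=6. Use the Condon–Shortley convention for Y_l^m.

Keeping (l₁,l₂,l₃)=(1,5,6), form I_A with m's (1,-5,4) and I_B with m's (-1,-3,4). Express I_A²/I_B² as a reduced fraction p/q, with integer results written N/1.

1/45

Shared (l₁,l₂,l₃)=(1,5,6): N and (l;000)² cancel in I_A²/I_B².
A: Δ = 0!·2!·10!/13! = 1/858; Racah Σ t=0..0: t=0:+1/7257600 = 1/7257600; ⇒ 3j(1 5 6; 1 -5 4)² = 1/858, sgn +1
B: Δ = 0!·2!·10!/13! = 1/858; Racah Σ t=0..0: t=0:+1/161280 = 1/161280; ⇒ 3j(1 5 6; -1 -3 4)² = 15/286, sgn +1
I_A²/I_B² = (1/858)/(15/286) = 1/45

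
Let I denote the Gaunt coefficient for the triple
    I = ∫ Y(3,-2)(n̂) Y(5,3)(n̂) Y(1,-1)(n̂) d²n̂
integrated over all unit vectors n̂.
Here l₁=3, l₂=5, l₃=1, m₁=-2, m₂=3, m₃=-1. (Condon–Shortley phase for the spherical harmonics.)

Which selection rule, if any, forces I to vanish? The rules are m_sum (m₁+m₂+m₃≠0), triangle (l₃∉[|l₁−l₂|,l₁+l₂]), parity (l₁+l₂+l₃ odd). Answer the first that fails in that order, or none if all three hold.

azimuthal sum: -2 + 3 − 1 = 0  ✓
2 ≤ 1 ≤ 8 (triangle on l)  ✗
L = 3 + 5 + 1 = 9 (odd)

triangle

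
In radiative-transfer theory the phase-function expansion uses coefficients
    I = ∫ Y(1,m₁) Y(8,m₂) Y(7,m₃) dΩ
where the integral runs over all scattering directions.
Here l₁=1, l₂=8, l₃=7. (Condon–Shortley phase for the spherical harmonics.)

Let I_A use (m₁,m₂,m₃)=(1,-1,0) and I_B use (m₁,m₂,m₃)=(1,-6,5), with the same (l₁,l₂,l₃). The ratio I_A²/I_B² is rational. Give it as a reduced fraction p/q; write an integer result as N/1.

36/91

Shared (l₁,l₂,l₃)=(1,8,7): N and (l;000)² cancel in I_A²/I_B².
A: Δ = 2!·0!·14!/17! = 1/2040; Racah Σ t=0..0: t=0:+1/50803200 = 1/50803200; ⇒ 3j(1 8 7; 1 -1 0)² = 3/170, sgn -1
B: Δ = 2!·0!·14!/17! = 1/2040; Racah Σ t=0..0: t=0:+1/1916006400 = 1/1916006400; ⇒ 3j(1 8 7; 1 -6 5)² = 91/2040, sgn +1
I_A²/I_B² = (3/170)/(91/2040) = 36/91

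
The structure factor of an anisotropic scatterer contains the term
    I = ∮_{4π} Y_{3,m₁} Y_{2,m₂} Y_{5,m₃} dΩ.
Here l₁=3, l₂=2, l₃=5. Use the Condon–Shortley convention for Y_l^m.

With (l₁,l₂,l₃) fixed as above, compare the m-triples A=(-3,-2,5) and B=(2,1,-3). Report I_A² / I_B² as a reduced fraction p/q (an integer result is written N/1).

Shared (l₁,l₂,l₃)=(3,2,5): N and (l;000)² cancel in I_A²/I_B².
A: Δ = 0!·6!·4!/11! = 1/2310; Racah Σ t=0..0: t=0:+1/17280 = 1/17280; ⇒ 3j(3 2 5; -3 -2 5)² = 1/11, sgn +1
B: Δ = 0!·6!·4!/11! = 1/2310; Racah Σ t=0..0: t=0:+1/720 = 1/720; ⇒ 3j(3 2 5; 2 1 -3)² = 8/165, sgn +1
I_A²/I_B² = (1/11)/(8/165) = 15/8

15/8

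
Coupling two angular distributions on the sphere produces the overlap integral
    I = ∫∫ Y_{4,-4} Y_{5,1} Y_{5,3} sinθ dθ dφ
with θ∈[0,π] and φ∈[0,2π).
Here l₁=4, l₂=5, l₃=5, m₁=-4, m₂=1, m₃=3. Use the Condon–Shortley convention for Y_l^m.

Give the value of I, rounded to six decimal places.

-0.168084

Rules hold: Σm=0, L=14 even, 1≤5≤9.
N = 9·11·11 = 1089
Δ = 4!·4!·6!/15! = 1/3153150
Racah Σ t=0..4: t=0:+1/69120 t=1:−1/1728 t=2:+1/576 t=3:−1/1728 t=4:+1/69120 = 7/11520
⇒ 3j(4 5 5; 0 0 0)² = 2/143, sgn -1
Racah Σ t=4..4: t=4:+1/27648 = 1/27648
⇒ 3j(4 5 5; -4 1 3)² = 10/429, sgn +1
4πI² = N·(3j₀)²·(3jₘ)² = 60/169
I = -1·√(0.35503/4π) = -0.16808437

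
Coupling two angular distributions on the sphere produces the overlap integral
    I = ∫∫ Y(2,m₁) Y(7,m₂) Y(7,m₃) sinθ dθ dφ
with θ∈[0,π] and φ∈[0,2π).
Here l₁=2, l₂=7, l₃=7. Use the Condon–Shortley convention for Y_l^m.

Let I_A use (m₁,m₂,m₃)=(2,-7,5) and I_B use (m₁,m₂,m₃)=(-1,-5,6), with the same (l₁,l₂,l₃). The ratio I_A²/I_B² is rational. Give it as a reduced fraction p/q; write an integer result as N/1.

Same 2,7,7: normalisation and zero-m 3j drop out of the ratio.
A: Δ: 2! 2! 12! / 17! → 1/185640; sum: t=0:+1/1916006400 = 1/1916006400; 3j²(2 7 7; 2 -7 5) = Δ·Π!·Σ² = 1/340  (sign +1)
B: Δ: 2! 2! 12! / 17! → 1/185640; sum: t=1:−1/79833600 t=2:+1/958003200 = -1/87091200; 3j²(2 7 7; -1 -5 6) = Δ·Π!·Σ² = 121/4760  (sign +1)
I_A²/I_B² = (1/340)/(121/4760) = 14/121

14/121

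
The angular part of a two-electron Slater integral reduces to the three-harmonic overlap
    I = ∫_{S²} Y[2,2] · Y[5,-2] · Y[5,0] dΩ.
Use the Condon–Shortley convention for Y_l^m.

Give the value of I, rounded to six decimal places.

m-sum 0 ✓  L=12 even ✓  3≤5≤7 ✓
Π(2lᵢ+1) = 5×11×11 = 605
triangle coeff Δ(2,5,5) = 1/38610
Σ_t [0,2]: t=0:+1/2880 t=1:−1/576 t=2:+1/2880 = -1/960
(3j)²=10/429 [(2 5 5; 0 0 0)], sign=+1
Σ_t [0,0]: t=0:+1/2880 = 1/2880
(3j)²=14/429 [(2 5 5; 2 -2 0)], sign=-1
⇒ 4πI² = 700/1521
I = (-1)√(700/1521/(4π)) = -0.19137248

-0.191372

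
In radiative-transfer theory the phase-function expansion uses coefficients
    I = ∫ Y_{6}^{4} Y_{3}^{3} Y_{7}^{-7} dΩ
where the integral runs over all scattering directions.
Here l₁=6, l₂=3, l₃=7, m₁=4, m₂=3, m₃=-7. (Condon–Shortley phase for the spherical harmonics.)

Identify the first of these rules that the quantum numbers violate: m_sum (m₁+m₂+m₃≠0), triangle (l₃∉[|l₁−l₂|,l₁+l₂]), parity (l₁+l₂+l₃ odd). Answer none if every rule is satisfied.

none

azimuthal sum: 4 + 3 − 7 = 0  ✓
3 ≤ 7 ≤ 9 (triangle on l)  ✓
L = 6 + 3 + 7 = 16 (even)  ✓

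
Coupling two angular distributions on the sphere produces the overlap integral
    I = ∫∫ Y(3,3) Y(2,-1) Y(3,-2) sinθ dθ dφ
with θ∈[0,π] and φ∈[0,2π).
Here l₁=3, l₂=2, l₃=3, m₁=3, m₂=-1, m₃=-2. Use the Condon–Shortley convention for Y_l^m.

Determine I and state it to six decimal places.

Rules hold: Σm=0, L=8 even, 1≤3≤5.
N = 7·5·7 = 245
Δ = 2!·4!·2!/9! = 1/3780
Racah Σ t=0..2: t=0:+1/24 t=1:−1/4 t=2:+1/24 = -1/6
⇒ 3j(3 2 3; 0 0 0)² = 4/105, sgn +1
Racah Σ t=0..0: t=0:+1/48 = 1/48
⇒ 3j(3 2 3; 3 -1 -2)² = 5/84, sgn -1
4πI² = N·(3j₀)²·(3jₘ)² = 5/9
I = -1·√(0.555556/4π) = -0.21026104

-0.210261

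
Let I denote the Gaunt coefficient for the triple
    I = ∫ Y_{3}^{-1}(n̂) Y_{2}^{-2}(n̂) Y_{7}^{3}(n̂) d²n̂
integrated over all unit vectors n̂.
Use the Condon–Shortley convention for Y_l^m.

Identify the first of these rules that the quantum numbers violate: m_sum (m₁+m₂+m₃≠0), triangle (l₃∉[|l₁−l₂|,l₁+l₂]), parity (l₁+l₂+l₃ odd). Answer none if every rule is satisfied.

m₁+m₂+m₃ = -1 − 2 + 3 = 0  ✓
triangle: |3−2|=1 ≤ l₃=7 ≤ 3+2=5  ✗
parity: l₁+l₂+l₃ = 12 is even

triangle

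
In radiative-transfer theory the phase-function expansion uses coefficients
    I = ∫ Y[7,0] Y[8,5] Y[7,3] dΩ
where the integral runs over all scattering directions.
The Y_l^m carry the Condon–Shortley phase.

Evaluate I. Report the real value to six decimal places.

0.000000

Σmᵢ = 8 ≠ 0, so the φ-integral vanishes; I = 0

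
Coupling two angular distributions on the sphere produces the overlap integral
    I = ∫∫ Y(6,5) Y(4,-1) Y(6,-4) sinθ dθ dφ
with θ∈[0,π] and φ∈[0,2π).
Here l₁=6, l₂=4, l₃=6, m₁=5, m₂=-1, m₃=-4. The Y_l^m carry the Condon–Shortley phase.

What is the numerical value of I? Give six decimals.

m-sum 0 ✓  L=16 even ✓  2≤6≤10 ✓
Π(2lᵢ+1) = 13×9×13 = 1521
triangle coeff Δ(6,4,6) = 1/15315300
Σ_t [0,4]: t=0:+1/829440 t=1:−1/25920 t=2:+1/9216 t=3:−1/25920 t=4:+1/829440 = 7/207360
(3j)²=28/2431 [(6 4 6; 0 0 0)], sign=+1
Σ_t [0,1]: t=0:+1/725760 t=1:−1/967680 = 1/2903040
(3j)²=5/3094 [(6 4 6; 5 -1 -4)], sign=+1
⇒ 4πI² = 90/3179
I = (+1)√(90/3179/(4π)) = 0.04746473

0.047465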